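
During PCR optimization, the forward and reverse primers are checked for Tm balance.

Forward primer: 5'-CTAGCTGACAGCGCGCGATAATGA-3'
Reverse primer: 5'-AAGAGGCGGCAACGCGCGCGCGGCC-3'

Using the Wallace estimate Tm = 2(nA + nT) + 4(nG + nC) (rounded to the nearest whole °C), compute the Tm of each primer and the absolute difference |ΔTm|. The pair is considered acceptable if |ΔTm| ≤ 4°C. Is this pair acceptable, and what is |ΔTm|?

|ΔTm| = 16°C; the pair is not acceptable.

Forward: A=7 T=4 G=7 C=6 → Tm = 2·11 + 4·13 = 74°C.
Reverse: A=5 T=0 G=11 C=9 → Tm = 2·5 + 4·20 = 90°C.
|ΔTm| = |74 − 90| = 16°C, > 4°C.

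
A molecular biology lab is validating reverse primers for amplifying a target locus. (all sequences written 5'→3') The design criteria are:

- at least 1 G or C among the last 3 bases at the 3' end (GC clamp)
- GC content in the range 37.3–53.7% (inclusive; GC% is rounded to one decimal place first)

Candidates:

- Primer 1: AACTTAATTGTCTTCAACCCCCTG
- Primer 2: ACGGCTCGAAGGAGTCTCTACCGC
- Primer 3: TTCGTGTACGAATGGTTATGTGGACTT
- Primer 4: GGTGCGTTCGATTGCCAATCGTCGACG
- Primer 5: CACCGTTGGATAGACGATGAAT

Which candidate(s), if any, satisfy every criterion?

Primer 1 and Primer 3.

Primer 1 (24 nt, A=6 T=8 G=2 C=8): 3' end CTG has 2 G/C ✓; GC 10/24 = 41.7% ✓ — passes.
Primer 2 (24 nt, A=5 T=4 G=7 C=8): 3' end CGC has 3 G/C ✓; GC 15/24 = 62.5%, outside 37.3–53.7% ✗ — fails.
Primer 3 (27 nt, A=5 T=11 G=8 C=3): 3' end CTT has 1 G/C ✓; GC 11/27 = 40.7% ✓ — passes.
Primer 4 (27 nt, A=4 T=7 G=9 C=7): 3' end ACG has 2 G/C ✓; GC 16/27 = 59.3%, outside 37.3–53.7% ✗ — fails.
Primer 5 (22 nt, A=7 T=5 G=6 C=4): 3' end AAT has 0 G/C, need ≥1 ✗; GC 10/22 = 45.5% ✓ — fails.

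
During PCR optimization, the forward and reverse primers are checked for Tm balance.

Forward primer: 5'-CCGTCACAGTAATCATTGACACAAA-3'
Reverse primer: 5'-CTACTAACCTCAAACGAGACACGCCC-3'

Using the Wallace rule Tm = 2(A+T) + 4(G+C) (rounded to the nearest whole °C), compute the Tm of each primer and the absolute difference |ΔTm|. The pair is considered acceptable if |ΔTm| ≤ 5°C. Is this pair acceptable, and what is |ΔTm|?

|ΔTm| = 10°C; the pair is not acceptable.

Forward: A=10 T=5 G=3 C=7 → Tm = 2·15 + 4·10 = 70°C.
Reverse: A=9 T=3 G=3 C=11 → Tm = 2·12 + 4·14 = 80°C.
|ΔTm| = |70 − 80| = 10°C, > 5°C.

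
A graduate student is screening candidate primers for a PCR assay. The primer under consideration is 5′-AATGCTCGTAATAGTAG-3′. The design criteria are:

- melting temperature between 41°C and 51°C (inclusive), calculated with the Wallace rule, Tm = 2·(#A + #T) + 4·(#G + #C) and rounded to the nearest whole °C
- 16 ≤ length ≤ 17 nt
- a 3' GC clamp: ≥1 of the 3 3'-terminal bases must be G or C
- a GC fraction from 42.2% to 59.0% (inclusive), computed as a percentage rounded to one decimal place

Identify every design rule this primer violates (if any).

Base counts: A=6, T=5, G=4, C=2 (length 17).
Tm: Tm = 2·11 + 4·6 = 46°C ✓
length: length 17 ✓
GC clamp: 3' end TAG has 1 G/C ✓
GC content: GC 6/17 = 35.3%, outside 42.2–59.0% ✗

Fails: GC content.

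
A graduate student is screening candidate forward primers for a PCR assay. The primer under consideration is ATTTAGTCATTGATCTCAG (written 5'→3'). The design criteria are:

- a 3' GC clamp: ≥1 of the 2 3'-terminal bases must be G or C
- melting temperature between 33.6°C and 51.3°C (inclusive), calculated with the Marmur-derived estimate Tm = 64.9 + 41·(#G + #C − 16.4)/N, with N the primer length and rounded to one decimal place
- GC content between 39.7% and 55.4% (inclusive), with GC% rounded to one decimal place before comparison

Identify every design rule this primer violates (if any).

Base counts: A=5, T=8, G=3, C=3 (length 19).
GC clamp: 3' end AG has 1 G/C ✓
Tm: Tm = 64.9 + 41·(6 − 16.4)/19 = 42.5°C ✓
GC content: GC 6/19 = 31.6%, outside 39.7–55.4% ✗

Fails: GC content.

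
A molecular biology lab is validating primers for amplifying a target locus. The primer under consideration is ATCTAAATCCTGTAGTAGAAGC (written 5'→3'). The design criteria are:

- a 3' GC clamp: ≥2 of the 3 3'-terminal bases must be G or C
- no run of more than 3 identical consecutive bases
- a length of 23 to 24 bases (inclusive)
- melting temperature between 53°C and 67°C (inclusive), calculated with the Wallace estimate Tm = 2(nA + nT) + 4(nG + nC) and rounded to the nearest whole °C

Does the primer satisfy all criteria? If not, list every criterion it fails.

Fails: length.

Base counts: A=8, T=6, G=4, C=4 (length 22).
GC clamp: 3' end AGC has 2 G/C ✓
homopolymer run: longest run = 3 ✓
length: length 22, outside 23–24 ✗
Tm: Tm = 2·14 + 4·8 = 60°C ✓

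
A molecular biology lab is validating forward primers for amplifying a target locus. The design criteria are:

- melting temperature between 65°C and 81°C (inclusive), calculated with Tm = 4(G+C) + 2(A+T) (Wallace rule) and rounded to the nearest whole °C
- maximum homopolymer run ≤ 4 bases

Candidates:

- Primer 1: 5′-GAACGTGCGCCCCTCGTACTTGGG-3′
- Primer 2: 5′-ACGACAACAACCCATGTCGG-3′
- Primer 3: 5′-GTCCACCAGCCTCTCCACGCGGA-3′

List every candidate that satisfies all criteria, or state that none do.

Primer 1 and Primer 3.

Primer 1 (24 nt, A=3 T=5 G=8 C=8): Tm = 2·8 + 4·16 = 80°C ✓; longest run = 4 ✓ — passes.
Primer 2 (20 nt, A=7 T=2 G=4 C=7): Tm = 2·9 + 4·11 = 62°C, outside 65–81°C ✗; longest run = 3 ✓ — fails.
Primer 3 (23 nt, A=4 T=3 G=5 C=11): Tm = 2·7 + 4·16 = 78°C ✓; longest run = 2 ✓ — passes.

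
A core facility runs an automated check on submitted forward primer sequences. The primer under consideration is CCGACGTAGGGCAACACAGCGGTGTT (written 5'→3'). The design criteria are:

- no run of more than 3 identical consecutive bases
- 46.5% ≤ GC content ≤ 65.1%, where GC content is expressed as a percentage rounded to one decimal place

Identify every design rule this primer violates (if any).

Base counts: A=6, T=4, G=9, C=7 (length 26).
homopolymer run: longest run = 3 ✓
GC content: GC 16/26 = 61.5% ✓

Meets all criteria.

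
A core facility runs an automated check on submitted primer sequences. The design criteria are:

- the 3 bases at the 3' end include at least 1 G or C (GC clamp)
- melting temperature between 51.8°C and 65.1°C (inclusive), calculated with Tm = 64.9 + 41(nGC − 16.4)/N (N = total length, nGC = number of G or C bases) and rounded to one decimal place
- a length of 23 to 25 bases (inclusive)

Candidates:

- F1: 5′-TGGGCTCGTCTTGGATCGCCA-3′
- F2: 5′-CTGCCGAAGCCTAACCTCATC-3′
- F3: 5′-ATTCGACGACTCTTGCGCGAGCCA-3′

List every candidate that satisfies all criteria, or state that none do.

F3 only.

F1 (21 nt, A=2 T=6 G=7 C=6): 3' end CCA has 2 G/C ✓; Tm = 64.9 + 41·(13 − 16.4)/21 = 58.3°C ✓; length 21, outside 23–25 ✗ — fails.
F2 (21 nt, A=5 T=4 G=3 C=9): 3' end ATC has 1 G/C ✓; Tm = 64.9 + 41·(12 − 16.4)/21 = 56.3°C ✓; length 21, outside 23–25 ✗ — fails.
F3 (24 nt, A=5 T=5 G=6 C=8): 3' end CCA has 2 G/C ✓; Tm = 64.9 + 41·(14 − 16.4)/24 = 60.8°C ✓; length 24 ✓ — passes.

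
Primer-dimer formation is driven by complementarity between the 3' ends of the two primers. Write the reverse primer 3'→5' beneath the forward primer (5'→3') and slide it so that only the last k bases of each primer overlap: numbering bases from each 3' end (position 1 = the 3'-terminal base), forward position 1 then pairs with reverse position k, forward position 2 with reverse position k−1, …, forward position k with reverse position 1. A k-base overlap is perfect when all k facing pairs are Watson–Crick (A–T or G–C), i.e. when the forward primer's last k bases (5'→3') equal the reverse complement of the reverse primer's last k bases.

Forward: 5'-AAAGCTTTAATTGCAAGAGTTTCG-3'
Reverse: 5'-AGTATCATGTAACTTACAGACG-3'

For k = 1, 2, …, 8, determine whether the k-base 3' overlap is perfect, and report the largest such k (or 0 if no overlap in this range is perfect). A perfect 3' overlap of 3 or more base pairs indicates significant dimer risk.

Longest perfect overlap: 2 complementary base pairs; below the dimer-risk threshold (threshold 3).

Last 8 bases (5'→3') — forward …GAGTTTCG, reverse …TACAGACG.
Reverse complement of the reverse primer's last 8 bases: CGTCTGTA; its first k bases are the reverse complement of the reverse primer's last k bases, so a perfect k-base overlap needs the forward primer's last k bases to equal them.
Comparing (forward last k vs required): k=1: G vs C ✗; k=2: CG vs CG ✓; k=3: TCG vs CGT ✗; k=4: TTCG vs CGTC ✗; k=5: TTTCG vs CGTCT ✗; k=6: GTTTCG vs CGTCTG ✗; k=7: AGTTTCG vs CGTCTGT ✗; k=8: GAGTTTCG vs CGTCTGTA ✗.
Only k = 2 is perfect, so the longest perfect 3' overlap is 2.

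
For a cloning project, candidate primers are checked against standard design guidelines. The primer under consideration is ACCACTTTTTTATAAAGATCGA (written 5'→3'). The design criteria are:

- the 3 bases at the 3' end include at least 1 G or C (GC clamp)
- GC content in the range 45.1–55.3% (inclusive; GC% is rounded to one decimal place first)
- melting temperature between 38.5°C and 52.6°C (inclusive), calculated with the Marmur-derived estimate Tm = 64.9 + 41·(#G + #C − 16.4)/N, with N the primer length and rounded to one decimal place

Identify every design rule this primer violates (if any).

Base counts: A=8, T=8, G=2, C=4 (length 22).
GC clamp: 3' end CGA has 2 G/C ✓
GC content: GC 6/22 = 27.3%, outside 45.1–55.3% ✗
Tm: Tm = 64.9 + 41·(6 − 16.4)/22 = 45.5°C ✓

Fails: GC content.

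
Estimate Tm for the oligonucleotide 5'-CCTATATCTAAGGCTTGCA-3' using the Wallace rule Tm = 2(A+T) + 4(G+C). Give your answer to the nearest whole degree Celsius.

54°C

Base counts: A=5, T=6, G=3, C=5 (length 19).
Tm = 2·(5+6) + 4·(3+5) = 2·11 + 4·8 = 22 + 32 = 54°C.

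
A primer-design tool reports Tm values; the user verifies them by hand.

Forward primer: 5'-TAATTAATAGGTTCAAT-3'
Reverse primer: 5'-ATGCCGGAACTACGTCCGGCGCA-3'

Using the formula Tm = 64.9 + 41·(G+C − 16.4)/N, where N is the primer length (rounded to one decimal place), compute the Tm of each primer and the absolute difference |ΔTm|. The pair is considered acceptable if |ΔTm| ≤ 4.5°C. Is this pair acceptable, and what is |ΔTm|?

|ΔTm| = 29.8°C; the pair is not acceptable.

Forward: G+C = 3, N = 17 → Tm = 64.9 + 41·(3 − 16.4)/17 = 32.6°C.
Reverse: G+C = 15, N = 23 → Tm = 64.9 + 41·(15 − 16.4)/23 = 62.4°C.
|ΔTm| = |32.6 − 62.4| = 29.8°C, > 4.5°C.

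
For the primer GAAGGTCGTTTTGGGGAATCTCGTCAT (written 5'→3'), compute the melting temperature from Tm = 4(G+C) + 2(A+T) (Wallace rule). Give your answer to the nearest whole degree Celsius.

80°C

Base counts: A=5, T=9, G=9, C=4 (length 27).
Tm = 2·(5+9) + 4·(9+4) = 2·14 + 4·13 = 28 + 52 = 80°C.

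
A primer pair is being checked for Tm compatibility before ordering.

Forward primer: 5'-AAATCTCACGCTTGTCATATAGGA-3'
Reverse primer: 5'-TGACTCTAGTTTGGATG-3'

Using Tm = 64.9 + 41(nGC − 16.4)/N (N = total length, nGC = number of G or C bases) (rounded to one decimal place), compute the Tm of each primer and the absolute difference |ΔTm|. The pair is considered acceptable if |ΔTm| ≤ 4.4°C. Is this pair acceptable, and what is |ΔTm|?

Forward: G+C = 9, N = 24 → Tm = 64.9 + 41·(9 − 16.4)/24 = 52.3°C.
Reverse: G+C = 7, N = 17 → Tm = 64.9 + 41·(7 − 16.4)/17 = 42.2°C.
|ΔTm| = |52.3 − 42.2| = 10.1°C, > 4.4°C.

|ΔTm| = 10.1°C; the pair is not acceptable.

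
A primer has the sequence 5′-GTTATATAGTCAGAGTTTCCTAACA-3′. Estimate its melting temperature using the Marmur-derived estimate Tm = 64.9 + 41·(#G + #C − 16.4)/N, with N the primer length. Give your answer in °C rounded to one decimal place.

51.1°C

Base counts: A=8, T=9, G=4, C=4; G+C = 8, N = 25.
Tm = 64.9 + 41·(8 − 16.4)/25 = 64.9 + -344.40/25 = 51.1°C.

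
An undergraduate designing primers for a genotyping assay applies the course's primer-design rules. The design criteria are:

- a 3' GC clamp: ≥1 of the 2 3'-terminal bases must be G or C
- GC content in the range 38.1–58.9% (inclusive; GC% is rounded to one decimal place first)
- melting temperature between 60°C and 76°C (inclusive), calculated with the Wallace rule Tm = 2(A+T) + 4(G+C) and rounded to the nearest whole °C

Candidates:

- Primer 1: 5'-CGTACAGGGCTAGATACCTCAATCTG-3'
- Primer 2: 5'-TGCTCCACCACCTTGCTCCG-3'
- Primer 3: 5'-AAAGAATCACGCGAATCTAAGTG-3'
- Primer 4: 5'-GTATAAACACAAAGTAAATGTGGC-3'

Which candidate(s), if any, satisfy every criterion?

Primer 3 only.

Primer 1 (26 nt, A=7 T=6 G=6 C=7): 3' end TG has 1 G/C ✓; GC 13/26 = 50.0% ✓; Tm = 2·13 + 4·13 = 78°C, outside 60–76°C ✗ — fails.
Primer 2 (20 nt, A=2 T=5 G=3 C=10): 3' end CG has 2 G/C ✓; GC 13/20 = 65.0%, outside 38.1–58.9% ✗; Tm = 2·7 + 4·13 = 66°C ✓ — fails.
Primer 3 (23 nt, A=10 T=4 G=5 C=4): 3' end TG has 1 G/C ✓; GC 9/23 = 39.1% ✓; Tm = 2·14 + 4·9 = 64°C ✓ — passes.
Primer 4 (24 nt, A=11 T=5 G=5 C=3): 3' end GC has 2 G/C ✓; GC 8/24 = 33.3%, outside 38.1–58.9% ✗; Tm = 2·16 + 4·8 = 64°C ✓ — fails.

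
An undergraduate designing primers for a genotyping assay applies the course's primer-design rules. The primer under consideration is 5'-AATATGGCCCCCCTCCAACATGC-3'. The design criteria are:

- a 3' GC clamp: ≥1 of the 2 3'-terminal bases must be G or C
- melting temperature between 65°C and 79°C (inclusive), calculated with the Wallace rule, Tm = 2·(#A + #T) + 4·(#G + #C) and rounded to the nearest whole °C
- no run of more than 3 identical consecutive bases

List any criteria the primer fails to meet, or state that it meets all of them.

Base counts: A=6, T=4, G=3, C=10 (length 23).
GC clamp: 3' end GC has 2 G/C ✓
Tm: Tm = 2·10 + 4·13 = 72°C ✓
homopolymer run: longest run = 6, exceeds 3 ✗

Fails: homopolymer run.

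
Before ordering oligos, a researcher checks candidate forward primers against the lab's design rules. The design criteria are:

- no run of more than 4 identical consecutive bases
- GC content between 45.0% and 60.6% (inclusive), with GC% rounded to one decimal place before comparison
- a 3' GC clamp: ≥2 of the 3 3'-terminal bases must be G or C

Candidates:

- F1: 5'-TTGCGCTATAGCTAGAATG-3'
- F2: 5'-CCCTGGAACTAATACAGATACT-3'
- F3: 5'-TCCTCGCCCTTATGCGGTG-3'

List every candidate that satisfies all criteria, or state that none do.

F1 (19 nt, A=5 T=6 G=5 C=3): longest run = 2 ✓; GC 8/19 = 42.1%, outside 45.0–60.6% ✗; 3' end ATG has 1 G/C, need ≥2 ✗ — fails.
F2 (22 nt, A=8 T=5 G=3 C=6): longest run = 3 ✓; GC 9/22 = 40.9%, outside 45.0–60.6% ✗; 3' end ACT has 1 G/C, need ≥2 ✗ — fails.
F3 (19 nt, A=1 T=6 G=5 C=7): longest run = 3 ✓; GC 12/19 = 63.2%, outside 45.0–60.6% ✗; 3' end GTG has 2 G/C ✓ — fails.

None of the candidates satisfy all criteria.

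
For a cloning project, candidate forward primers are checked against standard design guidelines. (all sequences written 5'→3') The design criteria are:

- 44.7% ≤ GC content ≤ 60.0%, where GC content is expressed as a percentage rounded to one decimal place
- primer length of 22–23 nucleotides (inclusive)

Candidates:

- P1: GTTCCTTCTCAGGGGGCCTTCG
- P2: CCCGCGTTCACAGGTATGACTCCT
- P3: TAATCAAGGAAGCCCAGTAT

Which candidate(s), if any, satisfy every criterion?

P1 (22 nt, A=1 T=7 G=7 C=7): GC 14/22 = 63.6%, outside 44.7–60.0% ✗; length 22 ✓ — fails.
P2 (24 nt, A=4 T=6 G=5 C=9): GC 14/24 = 58.3% ✓; length 24, outside 22–23 ✗ — fails.
P3 (20 nt, A=8 T=4 G=4 C=4): GC 8/20 = 40.0%, outside 44.7–60.0% ✗; length 20, outside 22–23 ✗ — fails.

None of the candidates satisfy all criteria.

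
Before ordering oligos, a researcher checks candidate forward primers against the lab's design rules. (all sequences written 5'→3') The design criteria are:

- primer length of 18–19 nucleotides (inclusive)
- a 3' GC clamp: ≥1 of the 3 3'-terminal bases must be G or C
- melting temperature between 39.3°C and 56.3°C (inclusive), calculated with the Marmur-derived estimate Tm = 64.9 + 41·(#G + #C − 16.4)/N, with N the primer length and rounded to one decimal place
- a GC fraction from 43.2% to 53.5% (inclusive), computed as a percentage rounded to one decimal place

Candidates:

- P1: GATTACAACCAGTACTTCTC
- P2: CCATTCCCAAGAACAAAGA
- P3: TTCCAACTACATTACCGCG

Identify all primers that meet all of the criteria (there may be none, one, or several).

P1 (20 nt, A=6 T=6 G=2 C=6): length 20, outside 18–19 ✗; 3' end CTC has 2 G/C ✓; Tm = 64.9 + 41·(8 − 16.4)/20 = 47.7°C ✓; GC 8/20 = 40.0%, outside 43.2–53.5% ✗ — fails.
P2 (19 nt, A=9 T=2 G=2 C=6): length 19 ✓; 3' end AGA has 1 G/C ✓; Tm = 64.9 + 41·(8 − 16.4)/19 = 46.8°C ✓; GC 8/19 = 42.1%, outside 43.2–53.5% ✗ — fails.
P3 (19 nt, A=5 T=5 G=2 C=7): length 19 ✓; 3' end GCG has 3 G/C ✓; Tm = 64.9 + 41·(9 − 16.4)/19 = 48.9°C ✓; GC 9/19 = 47.4% ✓ — passes.

P3 only.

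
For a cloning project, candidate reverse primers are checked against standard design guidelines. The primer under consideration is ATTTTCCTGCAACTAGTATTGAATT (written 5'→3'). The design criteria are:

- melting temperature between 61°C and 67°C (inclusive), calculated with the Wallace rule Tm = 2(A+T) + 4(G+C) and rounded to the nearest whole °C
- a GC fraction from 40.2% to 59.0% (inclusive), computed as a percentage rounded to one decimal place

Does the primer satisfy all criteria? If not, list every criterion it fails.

Fails: GC content.

Base counts: A=7, T=11, G=3, C=4 (length 25).
Tm: Tm = 2·18 + 4·7 = 64°C ✓
GC content: GC 7/25 = 28.0%, outside 40.2–59.0% ✗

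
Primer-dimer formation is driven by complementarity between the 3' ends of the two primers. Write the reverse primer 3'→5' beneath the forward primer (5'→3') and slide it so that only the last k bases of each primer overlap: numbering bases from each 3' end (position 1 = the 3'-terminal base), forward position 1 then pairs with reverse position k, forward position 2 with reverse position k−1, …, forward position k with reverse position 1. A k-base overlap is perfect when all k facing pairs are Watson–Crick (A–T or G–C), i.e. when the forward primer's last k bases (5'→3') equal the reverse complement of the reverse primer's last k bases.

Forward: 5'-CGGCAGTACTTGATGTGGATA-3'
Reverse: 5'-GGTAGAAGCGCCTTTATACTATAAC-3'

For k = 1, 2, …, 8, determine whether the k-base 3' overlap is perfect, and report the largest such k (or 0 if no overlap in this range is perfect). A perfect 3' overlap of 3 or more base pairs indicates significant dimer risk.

Last 8 bases (5'→3') — forward …TGTGGATA, reverse …ACTATAAC.
Reverse complement of the reverse primer's last 8 bases: GTTATAGT; its first k bases are the reverse complement of the reverse primer's last k bases, so a perfect k-base overlap needs the forward primer's last k bases to equal them.
Comparing (forward last k vs required): k=1: A vs G ✗; k=2: TA vs GT ✗; k=3: ATA vs GTT ✗; k=4: GATA vs GTTA ✗; k=5: GGATA vs GTTAT ✗; k=6: TGGATA vs GTTATA ✗; k=7: GTGGATA vs GTTATAG ✗; k=8: TGTGGATA vs GTTATAGT ✗.
No overlap length from 1 to 8 is perfect, so the longest perfect 3' overlap is 0.

Longest perfect overlap: 0 complementary base pairs; below the dimer-risk threshold (threshold 3).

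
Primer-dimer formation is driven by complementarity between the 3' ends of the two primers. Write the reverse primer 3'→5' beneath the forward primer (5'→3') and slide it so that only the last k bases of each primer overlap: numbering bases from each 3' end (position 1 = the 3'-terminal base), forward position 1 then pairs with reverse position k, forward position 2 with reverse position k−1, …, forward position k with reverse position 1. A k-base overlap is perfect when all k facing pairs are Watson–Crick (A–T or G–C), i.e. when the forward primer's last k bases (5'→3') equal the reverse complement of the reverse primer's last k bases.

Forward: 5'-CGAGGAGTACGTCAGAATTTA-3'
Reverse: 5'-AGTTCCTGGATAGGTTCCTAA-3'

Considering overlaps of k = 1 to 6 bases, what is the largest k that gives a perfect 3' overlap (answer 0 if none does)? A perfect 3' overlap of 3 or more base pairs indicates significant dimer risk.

Last 6 bases (5'→3') — forward …AATTTA, reverse …TCCTAA.
Reverse complement of the reverse primer's last 6 bases: TTAGGA; its first k bases are the reverse complement of the reverse primer's last k bases, so a perfect k-base overlap needs the forward primer's last k bases to equal them.
Comparing (forward last k vs required): k=1: A vs T ✗; k=2: TA vs TT ✗; k=3: TTA vs TTA ✓; k=4: TTTA vs TTAG ✗; k=5: ATTTA vs TTAGG ✗; k=6: AATTTA vs TTAGGA ✗.
Only k = 3 is perfect, so the longest perfect 3' overlap is 3.

Longest perfect overlap: 3 complementary base pairs; significant dimer risk (threshold 3).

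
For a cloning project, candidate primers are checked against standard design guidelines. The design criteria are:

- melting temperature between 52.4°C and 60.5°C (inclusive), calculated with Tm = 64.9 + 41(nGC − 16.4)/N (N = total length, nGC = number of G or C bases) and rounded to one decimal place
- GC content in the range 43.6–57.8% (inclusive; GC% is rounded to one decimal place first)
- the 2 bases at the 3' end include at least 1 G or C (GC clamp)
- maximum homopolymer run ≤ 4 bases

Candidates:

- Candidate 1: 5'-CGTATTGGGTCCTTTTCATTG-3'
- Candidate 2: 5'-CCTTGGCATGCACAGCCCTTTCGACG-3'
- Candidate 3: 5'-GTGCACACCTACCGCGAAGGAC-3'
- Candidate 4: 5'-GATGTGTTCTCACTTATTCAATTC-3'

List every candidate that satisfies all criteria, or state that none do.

Candidate 1 (21 nt, A=2 T=10 G=5 C=4): Tm = 64.9 + 41·(9 − 16.4)/21 = 50.5°C, outside 52.4–60.5°C ✗; GC 9/21 = 42.9%, outside 43.6–57.8% ✗; 3' end TG has 1 G/C ✓; longest run = 4 ✓ — fails.
Candidate 2 (26 nt, A=4 T=6 G=6 C=10): Tm = 64.9 + 41·(16 − 16.4)/26 = 64.3°C, outside 52.4–60.5°C ✗; GC 16/26 = 61.5%, outside 43.6–57.8% ✗; 3' end CG has 2 G/C ✓; longest run = 3 ✓ — fails.
Candidate 3 (22 nt, A=6 T=2 G=6 C=8): Tm = 64.9 + 41·(14 − 16.4)/22 = 60.4°C ✓; GC 14/22 = 63.6%, outside 43.6–57.8% ✗; 3' end AC has 1 G/C ✓; longest run = 2 ✓ — fails.
Candidate 4 (24 nt, A=5 T=11 G=3 C=5): Tm = 64.9 + 41·(8 − 16.4)/24 = 50.6°C, outside 52.4–60.5°C ✗; GC 8/24 = 33.3%, outside 43.6–57.8% ✗; 3' end TC has 1 G/C ✓; longest run = 2 ✓ — fails.

None of the candidates satisfy all criteria.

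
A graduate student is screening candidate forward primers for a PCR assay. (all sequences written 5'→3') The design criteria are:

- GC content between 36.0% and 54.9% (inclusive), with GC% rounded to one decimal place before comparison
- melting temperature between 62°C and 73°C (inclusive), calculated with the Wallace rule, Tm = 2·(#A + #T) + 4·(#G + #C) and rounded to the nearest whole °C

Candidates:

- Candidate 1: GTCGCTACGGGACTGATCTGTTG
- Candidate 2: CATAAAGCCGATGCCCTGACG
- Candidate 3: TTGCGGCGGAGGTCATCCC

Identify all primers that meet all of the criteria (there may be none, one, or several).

None of the candidates satisfy all criteria.

Candidate 1 (23 nt, A=3 T=7 G=8 C=5): GC 13/23 = 56.5%, outside 36.0–54.9% ✗; Tm = 2·10 + 4·13 = 72°C ✓ — fails.
Candidate 2 (21 nt, A=6 T=3 G=5 C=7): GC 12/21 = 57.1%, outside 36.0–54.9% ✗; Tm = 2·9 + 4·12 = 66°C ✓ — fails.
Candidate 3 (19 nt, A=2 T=4 G=7 C=6): GC 13/19 = 68.4%, outside 36.0–54.9% ✗; Tm = 2·6 + 4·13 = 64°C ✓ — fails.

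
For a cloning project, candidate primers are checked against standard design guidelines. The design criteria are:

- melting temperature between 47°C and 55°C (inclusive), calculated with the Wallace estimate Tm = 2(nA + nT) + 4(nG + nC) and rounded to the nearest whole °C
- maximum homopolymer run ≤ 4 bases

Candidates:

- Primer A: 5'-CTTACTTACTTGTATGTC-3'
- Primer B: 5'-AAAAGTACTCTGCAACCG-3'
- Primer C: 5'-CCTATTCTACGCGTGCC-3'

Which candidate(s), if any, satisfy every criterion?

Primer A (18 nt, A=3 T=9 G=2 C=4): Tm = 2·12 + 4·6 = 48°C ✓; longest run = 2 ✓ — passes.
Primer B (18 nt, A=7 T=3 G=3 C=5): Tm = 2·10 + 4·8 = 52°C ✓; longest run = 4 ✓ — passes.
Primer C (17 nt, A=2 T=5 G=3 C=7): Tm = 2·7 + 4·10 = 54°C ✓; longest run = 2 ✓ — passes.

Primer A, Primer B and Primer C.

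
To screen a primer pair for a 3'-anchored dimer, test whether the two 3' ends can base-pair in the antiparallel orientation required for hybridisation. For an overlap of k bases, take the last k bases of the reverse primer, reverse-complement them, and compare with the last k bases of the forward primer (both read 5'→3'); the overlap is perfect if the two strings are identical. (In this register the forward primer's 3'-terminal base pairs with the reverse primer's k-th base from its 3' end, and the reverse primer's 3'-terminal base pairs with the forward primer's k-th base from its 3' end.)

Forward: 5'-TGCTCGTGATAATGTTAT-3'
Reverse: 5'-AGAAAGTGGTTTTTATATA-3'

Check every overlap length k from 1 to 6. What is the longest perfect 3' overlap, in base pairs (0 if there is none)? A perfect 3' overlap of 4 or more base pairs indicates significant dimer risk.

Last 6 bases (5'→3') — forward …TGTTAT, reverse …TATATA.
Reverse complement of the reverse primer's last 6 bases: TATATA; its first k bases are the reverse complement of the reverse primer's last k bases, so a perfect k-base overlap needs the forward primer's last k bases to equal them.
Comparing (forward last k vs required): k=1: T vs T ✓; k=2: AT vs TA ✗; k=3: TAT vs TAT ✓; k=4: TTAT vs TATA ✗; k=5: GTTAT vs TATAT ✗; k=6: TGTTAT vs TATATA ✗.
Perfect overlaps at k = 1, 3; the largest is 3.

Longest perfect overlap: 3 complementary base pairs; below the dimer-risk threshold (threshold 4).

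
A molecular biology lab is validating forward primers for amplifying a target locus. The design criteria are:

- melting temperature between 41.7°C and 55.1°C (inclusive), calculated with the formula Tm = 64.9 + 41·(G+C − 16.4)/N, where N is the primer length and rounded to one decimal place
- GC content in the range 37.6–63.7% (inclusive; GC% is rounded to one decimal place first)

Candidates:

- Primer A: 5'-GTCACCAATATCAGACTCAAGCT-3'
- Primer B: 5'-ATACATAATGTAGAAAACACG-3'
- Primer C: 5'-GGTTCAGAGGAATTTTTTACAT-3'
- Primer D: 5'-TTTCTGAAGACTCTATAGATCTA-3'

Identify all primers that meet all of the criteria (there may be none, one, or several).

Primer A (23 nt, A=8 T=5 G=3 C=7): Tm = 64.9 + 41·(10 − 16.4)/23 = 53.5°C ✓; GC 10/23 = 43.5% ✓ — passes.
Primer B (21 nt, A=11 T=4 G=3 C=3): Tm = 64.9 + 41·(6 − 16.4)/21 = 44.6°C ✓; GC 6/21 = 28.6%, outside 37.6–63.7% ✗ — fails.
Primer C (22 nt, A=6 T=9 G=5 C=2): Tm = 64.9 + 41·(7 − 16.4)/22 = 47.4°C ✓; GC 7/22 = 31.8%, outside 37.6–63.7% ✗ — fails.
Primer D (23 nt, A=7 T=9 G=3 C=4): Tm = 64.9 + 41·(7 − 16.4)/23 = 48.1°C ✓; GC 7/23 = 30.4%, outside 37.6–63.7% ✗ — fails.

Primer A only.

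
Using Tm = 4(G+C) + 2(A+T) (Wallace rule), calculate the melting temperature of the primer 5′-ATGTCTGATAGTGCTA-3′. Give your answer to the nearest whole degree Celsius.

44°C

Base counts: A=4, T=6, G=4, C=2 (length 16).
Tm = 2·(4+6) + 4·(4+2) = 2·10 + 4·6 = 20 + 24 = 44°C.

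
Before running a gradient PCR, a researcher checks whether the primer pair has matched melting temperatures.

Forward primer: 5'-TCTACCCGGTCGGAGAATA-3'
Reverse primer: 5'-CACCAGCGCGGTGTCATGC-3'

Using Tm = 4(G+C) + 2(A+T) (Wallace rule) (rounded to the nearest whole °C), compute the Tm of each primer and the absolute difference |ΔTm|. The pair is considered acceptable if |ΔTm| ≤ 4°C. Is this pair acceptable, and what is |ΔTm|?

|ΔTm| = 6°C; the pair is not acceptable.

Forward: A=5 T=4 G=5 C=5 → Tm = 2·9 + 4·10 = 58°C.
Reverse: A=3 T=3 G=6 C=7 → Tm = 2·6 + 4·13 = 64°C.
|ΔTm| = |58 − 64| = 6°C, > 4°C.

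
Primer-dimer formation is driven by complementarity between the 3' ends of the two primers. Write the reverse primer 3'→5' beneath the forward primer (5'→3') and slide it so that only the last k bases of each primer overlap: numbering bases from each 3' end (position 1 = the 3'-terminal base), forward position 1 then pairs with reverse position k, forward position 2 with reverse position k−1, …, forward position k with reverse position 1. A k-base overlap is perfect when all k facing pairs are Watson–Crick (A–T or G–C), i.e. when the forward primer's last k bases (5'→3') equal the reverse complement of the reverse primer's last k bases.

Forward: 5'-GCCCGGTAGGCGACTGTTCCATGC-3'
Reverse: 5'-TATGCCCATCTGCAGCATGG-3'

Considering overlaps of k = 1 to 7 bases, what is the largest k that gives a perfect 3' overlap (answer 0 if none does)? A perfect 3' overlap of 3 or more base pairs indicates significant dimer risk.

Last 7 bases (5'→3') — forward …TCCATGC, reverse …AGCATGG.
Reverse complement of the reverse primer's last 7 bases: CCATGCT; its first k bases are the reverse complement of the reverse primer's last k bases, so a perfect k-base overlap needs the forward primer's last k bases to equal them.
Comparing (forward last k vs required): k=1: C vs C ✓; k=2: GC vs CC ✗; k=3: TGC vs CCA ✗; k=4: ATGC vs CCAT ✗; k=5: CATGC vs CCATG ✗; k=6: CCATGC vs CCATGC ✓; k=7: TCCATGC vs CCATGCT ✗.
Perfect overlaps at k = 1, 6; the largest is 6.

Longest perfect overlap: 6 complementary base pairs; significant dimer risk (threshold 3).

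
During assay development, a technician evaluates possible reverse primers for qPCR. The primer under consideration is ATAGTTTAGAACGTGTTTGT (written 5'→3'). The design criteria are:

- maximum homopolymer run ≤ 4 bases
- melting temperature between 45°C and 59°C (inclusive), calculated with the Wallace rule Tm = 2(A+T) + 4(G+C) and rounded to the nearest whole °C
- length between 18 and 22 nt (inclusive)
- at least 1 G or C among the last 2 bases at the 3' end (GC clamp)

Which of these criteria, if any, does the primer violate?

Base counts: A=5, T=9, G=5, C=1 (length 20).
homopolymer run: longest run = 3 ✓
Tm: Tm = 2·14 + 4·6 = 52°C ✓
length: length 20 ✓
GC clamp: 3' end GT has 1 G/C ✓

Meets all criteria.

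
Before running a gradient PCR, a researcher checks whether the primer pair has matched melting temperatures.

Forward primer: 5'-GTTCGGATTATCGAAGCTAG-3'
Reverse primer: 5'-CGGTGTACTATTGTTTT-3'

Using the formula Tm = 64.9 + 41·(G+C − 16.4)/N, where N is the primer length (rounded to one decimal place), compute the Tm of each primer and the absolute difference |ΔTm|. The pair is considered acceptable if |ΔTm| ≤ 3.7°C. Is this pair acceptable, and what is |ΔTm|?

|ΔTm| = 9.9°C; the pair is not acceptable.

Forward: G+C = 9, N = 20 → Tm = 64.9 + 41·(9 − 16.4)/20 = 49.7°C.
Reverse: G+C = 6, N = 17 → Tm = 64.9 + 41·(6 − 16.4)/17 = 39.8°C.
|ΔTm| = |49.7 − 39.8| = 9.9°C, > 3.7°C.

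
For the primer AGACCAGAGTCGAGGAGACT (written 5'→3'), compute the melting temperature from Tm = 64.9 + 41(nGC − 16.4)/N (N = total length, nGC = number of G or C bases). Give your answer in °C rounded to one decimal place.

Base counts: A=7, T=2, G=7, C=4; G+C = 11, N = 20.
Tm = 64.9 + 41·(11 − 16.4)/20 = 64.9 + -221.40/20 = 53.8°C.

53.8°C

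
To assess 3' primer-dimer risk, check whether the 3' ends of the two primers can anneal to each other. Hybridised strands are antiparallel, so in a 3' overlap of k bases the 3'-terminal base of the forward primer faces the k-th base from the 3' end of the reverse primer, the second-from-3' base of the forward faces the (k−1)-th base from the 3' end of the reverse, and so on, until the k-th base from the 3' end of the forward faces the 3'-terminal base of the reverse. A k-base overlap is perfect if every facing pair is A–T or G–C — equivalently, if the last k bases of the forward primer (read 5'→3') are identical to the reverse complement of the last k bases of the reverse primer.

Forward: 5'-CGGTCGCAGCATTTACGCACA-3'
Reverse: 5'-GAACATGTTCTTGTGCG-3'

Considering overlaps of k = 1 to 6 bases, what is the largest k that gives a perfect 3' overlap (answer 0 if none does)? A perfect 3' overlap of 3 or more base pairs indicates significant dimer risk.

Longest perfect overlap: 6 complementary base pairs; significant dimer risk (threshold 3).

Last 6 bases (5'→3') — forward …CGCACA, reverse …TGTGCG.
Reverse complement of the reverse primer's last 6 bases: CGCACA; its first k bases are the reverse complement of the reverse primer's last k bases, so a perfect k-base overlap needs the forward primer's last k bases to equal them.
Comparing (forward last k vs required): k=1: A vs C ✗; k=2: CA vs CG ✗; k=3: ACA vs CGC ✗; k=4: CACA vs CGCA ✗; k=5: GCACA vs CGCAC ✗; k=6: CGCACA vs CGCACA ✓.
Only k = 6 is perfect, so the longest perfect 3' overlap is 6.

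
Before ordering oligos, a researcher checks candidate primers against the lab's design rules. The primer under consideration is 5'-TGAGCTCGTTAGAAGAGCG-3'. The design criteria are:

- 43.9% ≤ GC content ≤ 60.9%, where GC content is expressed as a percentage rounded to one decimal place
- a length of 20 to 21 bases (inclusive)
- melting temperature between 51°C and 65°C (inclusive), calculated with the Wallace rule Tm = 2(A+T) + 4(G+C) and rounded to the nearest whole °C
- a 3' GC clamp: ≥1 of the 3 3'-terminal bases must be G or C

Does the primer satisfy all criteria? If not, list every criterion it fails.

Base counts: A=5, T=4, G=7, C=3 (length 19).
GC content: GC 10/19 = 52.6% ✓
length: length 19, outside 20–21 ✗
Tm: Tm = 2·9 + 4·10 = 58°C ✓
GC clamp: 3' end GCG has 3 G/C ✓

Fails: length.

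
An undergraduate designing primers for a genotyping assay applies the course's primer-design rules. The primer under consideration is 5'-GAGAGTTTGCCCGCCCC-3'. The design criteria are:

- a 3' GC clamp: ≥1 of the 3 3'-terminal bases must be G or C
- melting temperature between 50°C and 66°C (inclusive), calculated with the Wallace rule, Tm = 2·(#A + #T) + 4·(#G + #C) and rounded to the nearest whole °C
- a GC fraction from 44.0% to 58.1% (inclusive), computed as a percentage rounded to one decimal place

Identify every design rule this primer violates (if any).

Base counts: A=2, T=3, G=5, C=7 (length 17).
GC clamp: 3' end CCC has 3 G/C ✓
Tm: Tm = 2·5 + 4·12 = 58°C ✓
GC content: GC 12/17 = 70.6%, outside 44.0–58.1% ✗

Fails: GC content.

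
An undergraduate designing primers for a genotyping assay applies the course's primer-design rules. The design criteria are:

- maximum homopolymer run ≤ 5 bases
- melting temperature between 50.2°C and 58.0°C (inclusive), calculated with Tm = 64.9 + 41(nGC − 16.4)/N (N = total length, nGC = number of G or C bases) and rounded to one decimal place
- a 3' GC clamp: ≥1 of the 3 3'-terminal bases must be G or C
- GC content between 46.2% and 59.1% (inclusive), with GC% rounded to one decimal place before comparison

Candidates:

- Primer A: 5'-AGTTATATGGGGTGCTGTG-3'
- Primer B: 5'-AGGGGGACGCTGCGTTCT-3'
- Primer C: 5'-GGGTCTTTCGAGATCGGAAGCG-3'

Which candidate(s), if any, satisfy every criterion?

Primer A (19 nt, A=3 T=7 G=8 C=1): longest run = 4 ✓; Tm = 64.9 + 41·(9 − 16.4)/19 = 48.9°C, outside 50.2–58.0°C ✗; 3' end GTG has 2 G/C ✓; GC 9/19 = 47.4% ✓ — fails.
Primer B (18 nt, A=2 T=4 G=8 C=4): longest run = 5 ✓; Tm = 64.9 + 41·(12 − 16.4)/18 = 54.9°C ✓; 3' end TCT has 1 G/C ✓; GC 12/18 = 66.7%, outside 46.2–59.1% ✗ — fails.
Primer C (22 nt, A=4 T=5 G=9 C=4): longest run = 3 ✓; Tm = 64.9 + 41·(13 − 16.4)/22 = 58.6°C, outside 50.2–58.0°C ✗; 3' end GCG has 3 G/C ✓; GC 13/22 = 59.1% ✓ — fails.

None of the candidates satisfy all criteria.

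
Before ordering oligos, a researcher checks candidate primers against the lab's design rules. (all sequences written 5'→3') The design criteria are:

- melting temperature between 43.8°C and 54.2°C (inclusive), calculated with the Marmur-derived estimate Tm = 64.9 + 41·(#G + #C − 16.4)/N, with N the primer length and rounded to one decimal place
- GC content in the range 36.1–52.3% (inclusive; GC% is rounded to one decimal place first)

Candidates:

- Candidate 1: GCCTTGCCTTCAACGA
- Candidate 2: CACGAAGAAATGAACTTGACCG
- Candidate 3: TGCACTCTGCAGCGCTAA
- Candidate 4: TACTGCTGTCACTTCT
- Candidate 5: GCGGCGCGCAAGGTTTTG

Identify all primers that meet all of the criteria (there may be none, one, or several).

Candidate 2 only.

Candidate 1 (16 nt, A=3 T=4 G=3 C=6): Tm = 64.9 + 41·(9 − 16.4)/16 = 45.9°C ✓; GC 9/16 = 56.3%, outside 36.1–52.3% ✗ — fails.
Candidate 2 (22 nt, A=9 T=3 G=5 C=5): Tm = 64.9 + 41·(10 − 16.4)/22 = 53.0°C ✓; GC 10/22 = 45.5% ✓ — passes.
Candidate 3 (18 nt, A=4 T=4 G=4 C=6): Tm = 64.9 + 41·(10 − 16.4)/18 = 50.3°C ✓; GC 10/18 = 55.6%, outside 36.1–52.3% ✗ — fails.
Candidate 4 (16 nt, A=2 T=7 G=2 C=5): Tm = 64.9 + 41·(7 − 16.4)/16 = 40.8°C, outside 43.8–54.2°C ✗; GC 7/16 = 43.8% ✓ — fails.
Candidate 5 (18 nt, A=2 T=4 G=8 C=4): Tm = 64.9 + 41·(12 − 16.4)/18 = 54.9°C, outside 43.8–54.2°C ✗; GC 12/18 = 66.7%, outside 36.1–52.3% ✗ — fails.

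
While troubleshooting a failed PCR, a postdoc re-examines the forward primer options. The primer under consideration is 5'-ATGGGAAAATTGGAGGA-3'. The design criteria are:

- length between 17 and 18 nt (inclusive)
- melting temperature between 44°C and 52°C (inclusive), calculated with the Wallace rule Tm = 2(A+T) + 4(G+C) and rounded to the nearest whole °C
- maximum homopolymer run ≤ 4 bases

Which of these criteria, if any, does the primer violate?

Meets all criteria.

Base counts: A=7, T=3, G=7, C=0 (length 17).
length: length 17 ✓
Tm: Tm = 2·10 + 4·7 = 48°C ✓
homopolymer run: longest run = 4 ✓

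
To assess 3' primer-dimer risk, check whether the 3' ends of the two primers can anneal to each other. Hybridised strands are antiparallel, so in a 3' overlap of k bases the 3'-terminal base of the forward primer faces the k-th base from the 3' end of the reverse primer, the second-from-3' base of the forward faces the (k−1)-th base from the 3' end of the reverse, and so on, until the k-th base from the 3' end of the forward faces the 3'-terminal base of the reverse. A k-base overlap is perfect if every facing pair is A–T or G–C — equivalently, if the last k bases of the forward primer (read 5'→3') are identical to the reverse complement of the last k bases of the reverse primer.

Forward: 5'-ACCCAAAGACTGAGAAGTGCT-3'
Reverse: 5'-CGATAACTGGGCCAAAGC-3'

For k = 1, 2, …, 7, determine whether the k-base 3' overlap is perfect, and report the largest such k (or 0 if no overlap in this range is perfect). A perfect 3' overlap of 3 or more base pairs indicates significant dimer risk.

Last 7 bases (5'→3') — forward …AAGTGCT, reverse …CCAAAGC.
Reverse complement of the reverse primer's last 7 bases: GCTTTGG; its first k bases are the reverse complement of the reverse primer's last k bases, so a perfect k-base overlap needs the forward primer's last k bases to equal them.
Comparing (forward last k vs required): k=1: T vs G ✗; k=2: CT vs GC ✗; k=3: GCT vs GCT ✓; k=4: TGCT vs GCTT ✗; k=5: GTGCT vs GCTTT ✗; k=6: AGTGCT vs GCTTTG ✗; k=7: AAGTGCT vs GCTTTGG ✗.
Only k = 3 is perfect, so the longest perfect 3' overlap is 3.

Longest perfect overlap: 3 complementary base pairs; significant dimer risk (threshold 3).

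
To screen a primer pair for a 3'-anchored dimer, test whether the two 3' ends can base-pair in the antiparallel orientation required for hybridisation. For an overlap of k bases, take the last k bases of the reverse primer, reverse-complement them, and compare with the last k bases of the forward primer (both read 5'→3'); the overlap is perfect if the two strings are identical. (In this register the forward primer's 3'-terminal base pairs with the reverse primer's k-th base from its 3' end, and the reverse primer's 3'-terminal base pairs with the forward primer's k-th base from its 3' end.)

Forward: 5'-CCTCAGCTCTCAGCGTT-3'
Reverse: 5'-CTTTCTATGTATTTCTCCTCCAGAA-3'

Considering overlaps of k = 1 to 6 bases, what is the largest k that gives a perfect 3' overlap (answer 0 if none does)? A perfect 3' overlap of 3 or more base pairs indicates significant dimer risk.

Last 6 bases (5'→3') — forward …AGCGTT, reverse …CCAGAA.
Reverse complement of the reverse primer's last 6 bases: TTCTGG; its first k bases are the reverse complement of the reverse primer's last k bases, so a perfect k-base overlap needs the forward primer's last k bases to equal them.
Comparing (forward last k vs required): k=1: T vs T ✓; k=2: TT vs TT ✓; k=3: GTT vs TTC ✗; k=4: CGTT vs TTCT ✗; k=5: GCGTT vs TTCTG ✗; k=6: AGCGTT vs TTCTGG ✗.
Perfect overlaps at k = 1, 2; the largest is 2.

Longest perfect overlap: 2 complementary base pairs; below the dimer-risk threshold (threshold 3).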